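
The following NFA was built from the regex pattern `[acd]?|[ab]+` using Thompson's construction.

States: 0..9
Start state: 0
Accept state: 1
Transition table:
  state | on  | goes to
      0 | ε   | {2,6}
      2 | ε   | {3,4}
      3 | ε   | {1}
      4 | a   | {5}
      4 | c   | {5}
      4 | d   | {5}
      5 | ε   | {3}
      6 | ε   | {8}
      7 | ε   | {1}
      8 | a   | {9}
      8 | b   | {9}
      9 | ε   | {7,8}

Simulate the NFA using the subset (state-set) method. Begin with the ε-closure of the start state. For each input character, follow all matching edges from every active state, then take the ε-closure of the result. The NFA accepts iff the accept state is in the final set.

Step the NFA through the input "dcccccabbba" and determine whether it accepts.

Answer: REJECT

Derivation:
initial (ε-close {0}): {0,1,2,3,4,6,8}
'd' @ 1: {1,3,5}  [accepting]
'c' @ 2: {}  — state set empty
rest 'ccccabbba' ignored (set empty)
end set {} — state 1 not in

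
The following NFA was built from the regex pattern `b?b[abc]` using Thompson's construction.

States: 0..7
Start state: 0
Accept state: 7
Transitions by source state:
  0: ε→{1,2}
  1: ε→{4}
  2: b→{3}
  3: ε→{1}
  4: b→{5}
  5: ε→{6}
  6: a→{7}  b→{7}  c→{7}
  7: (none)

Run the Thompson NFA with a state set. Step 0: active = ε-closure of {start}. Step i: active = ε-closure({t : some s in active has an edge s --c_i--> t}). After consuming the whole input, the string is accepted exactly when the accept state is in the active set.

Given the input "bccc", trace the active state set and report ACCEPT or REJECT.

start: ε-closure({0}) = {0,1,2,4}
'b' @ 1: {1,3,4,5,6}
'c' @ 2: {7}  [accepting]
'c' @ 3: {}  — no active states
rest 'c' ignored (set empty)
after full input: {}  (accept=7 not in)

Answer: REJECT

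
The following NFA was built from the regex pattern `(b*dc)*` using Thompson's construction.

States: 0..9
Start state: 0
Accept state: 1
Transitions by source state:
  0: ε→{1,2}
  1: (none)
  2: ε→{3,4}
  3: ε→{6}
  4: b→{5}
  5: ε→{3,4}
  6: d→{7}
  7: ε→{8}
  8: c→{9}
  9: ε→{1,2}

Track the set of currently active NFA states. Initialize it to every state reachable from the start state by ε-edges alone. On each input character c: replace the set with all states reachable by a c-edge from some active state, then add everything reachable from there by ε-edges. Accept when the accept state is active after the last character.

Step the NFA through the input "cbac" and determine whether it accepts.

Answer: REJECT

Steps:
start: ε-closure({0}) = {0,1,2,3,4,6}
'c' @ 1: {}  — dead — no transitions
rest 'bac' ignored (set empty)
final: {}; accept 1 not in set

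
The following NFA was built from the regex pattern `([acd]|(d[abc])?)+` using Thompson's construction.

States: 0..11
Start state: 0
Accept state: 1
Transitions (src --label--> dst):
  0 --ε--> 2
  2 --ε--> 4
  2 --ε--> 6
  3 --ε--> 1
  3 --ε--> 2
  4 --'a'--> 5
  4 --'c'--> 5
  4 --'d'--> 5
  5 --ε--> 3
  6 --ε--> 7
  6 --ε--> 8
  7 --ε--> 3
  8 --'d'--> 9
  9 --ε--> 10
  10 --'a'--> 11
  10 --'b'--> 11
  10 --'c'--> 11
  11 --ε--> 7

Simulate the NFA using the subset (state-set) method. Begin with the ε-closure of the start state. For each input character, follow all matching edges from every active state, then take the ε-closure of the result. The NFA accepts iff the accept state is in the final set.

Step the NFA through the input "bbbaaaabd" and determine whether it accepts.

S₀ = ε-closure({0}) = {0,1,2,3,4,6,7,8}
'b' @ 1: {}  — state set empty
rest 'bbaaaabd' ignored (set empty)
end set {} — state 1 not in

Answer: REJECT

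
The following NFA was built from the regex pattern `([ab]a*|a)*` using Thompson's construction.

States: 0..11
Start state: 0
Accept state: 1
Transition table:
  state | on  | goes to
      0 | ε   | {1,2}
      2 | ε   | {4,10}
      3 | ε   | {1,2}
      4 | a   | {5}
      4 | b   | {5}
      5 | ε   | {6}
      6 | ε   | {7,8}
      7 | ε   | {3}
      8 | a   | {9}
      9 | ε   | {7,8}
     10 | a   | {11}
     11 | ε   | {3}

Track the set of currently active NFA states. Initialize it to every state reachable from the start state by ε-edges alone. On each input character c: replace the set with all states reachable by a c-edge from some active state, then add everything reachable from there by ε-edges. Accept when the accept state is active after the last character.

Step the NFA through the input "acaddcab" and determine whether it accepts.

initial (ε-close {0}): {0,1,2,4,10}
'a' @ 1: {1,2,3,4,5,6,7,8,10,11}  (accept∈set)
'c' @ 2: {}  — dead — no transitions
rest 'addcab' ignored (set empty)
after full input: {}  (accept=1 not in)

Answer: REJECT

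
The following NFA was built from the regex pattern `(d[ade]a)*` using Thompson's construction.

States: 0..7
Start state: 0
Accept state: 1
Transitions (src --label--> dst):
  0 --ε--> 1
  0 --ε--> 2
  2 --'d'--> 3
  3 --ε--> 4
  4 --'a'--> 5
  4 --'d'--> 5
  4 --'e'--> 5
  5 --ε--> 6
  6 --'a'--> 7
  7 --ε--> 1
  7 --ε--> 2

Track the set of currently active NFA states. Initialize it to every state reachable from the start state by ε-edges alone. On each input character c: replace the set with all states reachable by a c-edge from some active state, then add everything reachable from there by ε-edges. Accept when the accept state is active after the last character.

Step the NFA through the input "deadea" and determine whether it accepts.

S₀ = ε-closure({0}) = {0,1,2}
'd' @ 1: {3,4}
'e' @ 2: {5,6}
'a' @ 3: {1,2,7}  [accepting]
'd' @ 4: {3,4}
'e' @ 5: {5,6}
'a' @ 6: {1,2,7}  [accepting]
final: {1,2,7}; accept 1 in set

Answer: ACCEPT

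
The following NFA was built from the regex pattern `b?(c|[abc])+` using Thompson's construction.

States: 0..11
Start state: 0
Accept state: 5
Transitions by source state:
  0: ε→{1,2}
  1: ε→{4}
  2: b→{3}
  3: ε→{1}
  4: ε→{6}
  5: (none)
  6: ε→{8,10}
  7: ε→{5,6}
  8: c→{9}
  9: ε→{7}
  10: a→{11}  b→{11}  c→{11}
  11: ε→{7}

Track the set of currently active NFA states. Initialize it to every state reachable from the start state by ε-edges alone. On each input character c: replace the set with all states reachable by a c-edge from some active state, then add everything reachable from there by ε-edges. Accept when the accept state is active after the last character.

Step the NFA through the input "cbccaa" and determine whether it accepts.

Answer: ACCEPT

Derivation:
start: ε-closure({0}) = {0,1,2,4,6,8,10}
'c' @ 1: {5,6,7,8,9,10,11}  (accept∈set)
'b' @ 2: {5,6,7,8,10,11}  (accept∈set)
'c' @ 3: {5,6,7,8,9,10,11}  (accept∈set)
'c' @ 4: {5,6,7,8,9,10,11}  (accept∈set)
'a' @ 5: {5,6,7,8,10,11}  (accept∈set)
'a' @ 6: {5,6,7,8,10,11}  (accept∈set)
final: {5,6,7,8,10,11}; accept 5 in set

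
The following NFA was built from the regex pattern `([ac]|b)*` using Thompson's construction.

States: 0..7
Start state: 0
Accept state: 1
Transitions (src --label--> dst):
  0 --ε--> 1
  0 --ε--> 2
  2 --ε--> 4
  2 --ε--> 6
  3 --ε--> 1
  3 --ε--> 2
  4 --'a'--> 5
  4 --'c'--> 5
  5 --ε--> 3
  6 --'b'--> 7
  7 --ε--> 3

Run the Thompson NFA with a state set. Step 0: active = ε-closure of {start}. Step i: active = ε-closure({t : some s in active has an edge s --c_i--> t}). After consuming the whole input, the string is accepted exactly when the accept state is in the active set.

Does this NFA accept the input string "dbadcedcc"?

S₀ = ε-closure({0}) = {0,1,2,4,6}
'd' @ 1: {}  — no active states
rest 'badcedcc' ignored (set empty)
end set {} — state 1 not in

Answer: REJECT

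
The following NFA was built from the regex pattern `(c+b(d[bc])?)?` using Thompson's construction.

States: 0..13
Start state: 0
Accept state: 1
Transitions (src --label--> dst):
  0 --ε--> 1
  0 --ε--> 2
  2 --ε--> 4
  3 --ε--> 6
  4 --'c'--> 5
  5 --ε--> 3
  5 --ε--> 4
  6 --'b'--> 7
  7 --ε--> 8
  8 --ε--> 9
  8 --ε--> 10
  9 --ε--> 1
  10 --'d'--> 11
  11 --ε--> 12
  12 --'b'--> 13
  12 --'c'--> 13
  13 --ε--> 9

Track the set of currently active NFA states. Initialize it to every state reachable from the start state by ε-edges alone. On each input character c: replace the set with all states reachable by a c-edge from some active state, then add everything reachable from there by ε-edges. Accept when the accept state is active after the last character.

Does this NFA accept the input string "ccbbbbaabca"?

Answer: REJECT

Trace:
start: ε-closure({0}) = {0,1,2,4}
'c' @ 1: {3,4,5,6}
'c' @ 2: {3,4,5,6}
'b' @ 3: {1,7,8,9,10}  ✓accept
'b' @ 4: {}  — no active states
rest 'bbaabca' ignored (set empty)
end set {} — state 1 not in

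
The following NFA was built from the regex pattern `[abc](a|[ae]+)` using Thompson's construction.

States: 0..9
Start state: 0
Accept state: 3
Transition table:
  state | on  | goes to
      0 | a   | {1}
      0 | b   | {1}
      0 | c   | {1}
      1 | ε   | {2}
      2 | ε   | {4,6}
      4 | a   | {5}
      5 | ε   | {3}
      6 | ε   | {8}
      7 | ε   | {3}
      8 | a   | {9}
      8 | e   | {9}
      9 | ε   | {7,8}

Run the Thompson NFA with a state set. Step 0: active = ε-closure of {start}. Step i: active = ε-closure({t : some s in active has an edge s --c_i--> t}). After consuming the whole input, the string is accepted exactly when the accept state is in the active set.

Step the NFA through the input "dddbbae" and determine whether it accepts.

Answer: REJECT

Steps:
S₀ = ε-closure({0}) = {0}
'd' @ 1: {}  — no active states
rest 'ddbbae' ignored (set empty)
end set {} — state 3 not in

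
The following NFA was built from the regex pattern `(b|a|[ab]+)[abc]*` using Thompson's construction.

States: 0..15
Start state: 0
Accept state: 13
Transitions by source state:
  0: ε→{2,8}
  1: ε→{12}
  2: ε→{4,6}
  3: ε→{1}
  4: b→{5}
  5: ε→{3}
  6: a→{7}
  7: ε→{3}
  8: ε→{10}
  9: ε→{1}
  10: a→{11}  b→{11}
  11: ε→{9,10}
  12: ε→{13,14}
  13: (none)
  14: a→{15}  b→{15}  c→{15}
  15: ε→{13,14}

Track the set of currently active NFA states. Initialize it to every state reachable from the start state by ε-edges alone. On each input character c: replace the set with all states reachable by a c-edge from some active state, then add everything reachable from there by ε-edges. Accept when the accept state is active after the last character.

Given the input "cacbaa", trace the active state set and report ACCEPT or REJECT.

start: ε-closure({0}) = {0,2,4,6,8,10}
'c' @ 1: {}  — state set empty
rest 'acbaa' ignored (set empty)
final: {}; accept 13 not in set

Answer: REJECT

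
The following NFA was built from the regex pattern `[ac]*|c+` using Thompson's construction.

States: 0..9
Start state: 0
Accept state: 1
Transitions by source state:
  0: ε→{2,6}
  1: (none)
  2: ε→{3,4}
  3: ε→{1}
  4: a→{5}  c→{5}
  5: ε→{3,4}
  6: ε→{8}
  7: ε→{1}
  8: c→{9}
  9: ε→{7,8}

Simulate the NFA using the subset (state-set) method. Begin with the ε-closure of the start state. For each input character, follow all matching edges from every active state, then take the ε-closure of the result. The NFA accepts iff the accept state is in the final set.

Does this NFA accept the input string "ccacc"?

S₀ = ε-closure({0}) = {0,1,2,3,4,6,8}
'c' @ 1: {1,3,4,5,7,8,9}  [accepting]
'c' @ 2: {1,3,4,5,7,8,9}  [accepting]
'a' @ 3: {1,3,4,5}  [accepting]
'c' @ 4: {1,3,4,5}  [accepting]
'c' @ 5: {1,3,4,5}  [accepting]
after full input: {1,3,4,5}  (accept=1 in)

Answer: ACCEPT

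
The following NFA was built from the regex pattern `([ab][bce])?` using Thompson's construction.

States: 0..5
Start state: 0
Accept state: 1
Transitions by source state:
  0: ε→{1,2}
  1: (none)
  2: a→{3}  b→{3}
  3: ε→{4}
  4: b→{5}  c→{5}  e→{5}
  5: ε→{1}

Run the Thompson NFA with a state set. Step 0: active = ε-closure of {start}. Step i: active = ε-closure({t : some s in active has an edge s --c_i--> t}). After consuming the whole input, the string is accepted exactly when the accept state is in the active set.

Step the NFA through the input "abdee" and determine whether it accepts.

Answer: REJECT

Trace:
start: ε-closure({0}) = {0,1,2}
'a' @ 1: {3,4}
'b' @ 2: {1,5}  ✓accept
'd' @ 3: {}  — no active states
rest 'ee' ignored (set empty)
final: {}; accept 1 not in set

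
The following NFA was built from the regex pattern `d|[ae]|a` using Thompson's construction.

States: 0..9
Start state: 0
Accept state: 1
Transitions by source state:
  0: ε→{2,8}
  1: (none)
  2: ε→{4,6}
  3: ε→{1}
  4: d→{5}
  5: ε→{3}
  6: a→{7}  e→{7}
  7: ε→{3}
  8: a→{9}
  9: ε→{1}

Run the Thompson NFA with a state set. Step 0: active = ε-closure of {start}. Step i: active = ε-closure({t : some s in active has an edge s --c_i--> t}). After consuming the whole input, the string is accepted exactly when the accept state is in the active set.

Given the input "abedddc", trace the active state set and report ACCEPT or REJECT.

Answer: REJECT

Steps:
S₀ = ε-closure({0}) = {0,2,4,6,8}
'a' @ 1: {1,3,7,9}  (accept∈set)
'b' @ 2: {}  — dead — no transitions
rest 'edddc' ignored (set empty)
end set {} — state 1 not in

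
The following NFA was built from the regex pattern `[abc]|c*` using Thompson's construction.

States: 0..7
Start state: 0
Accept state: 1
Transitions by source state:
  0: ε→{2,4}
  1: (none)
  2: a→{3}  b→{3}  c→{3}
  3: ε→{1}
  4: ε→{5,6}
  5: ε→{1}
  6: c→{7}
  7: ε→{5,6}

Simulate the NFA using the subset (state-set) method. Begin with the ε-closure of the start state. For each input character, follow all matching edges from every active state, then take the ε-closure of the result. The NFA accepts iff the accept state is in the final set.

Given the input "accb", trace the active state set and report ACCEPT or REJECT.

Answer: REJECT

Derivation:
S₀ = ε-closure({0}) = {0,1,2,4,5,6}
'a' @ 1: {1,3}  ✓accept
'c' @ 2: {}  — no active states
rest 'cb' ignored (set empty)
final: {}; accept 1 not in set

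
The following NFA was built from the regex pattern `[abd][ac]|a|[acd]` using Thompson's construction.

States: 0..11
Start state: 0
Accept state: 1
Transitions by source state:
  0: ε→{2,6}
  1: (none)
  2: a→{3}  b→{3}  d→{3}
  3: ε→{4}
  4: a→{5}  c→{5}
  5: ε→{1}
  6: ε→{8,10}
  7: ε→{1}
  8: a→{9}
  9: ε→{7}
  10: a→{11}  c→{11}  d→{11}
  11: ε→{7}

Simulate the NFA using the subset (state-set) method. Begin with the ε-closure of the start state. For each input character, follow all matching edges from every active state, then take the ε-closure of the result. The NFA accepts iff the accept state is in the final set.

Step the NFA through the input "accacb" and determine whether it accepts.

initial (ε-close {0}): {0,2,6,8,10}
'a' @ 1: {1,3,4,7,9,11}  (accept∈set)
'c' @ 2: {1,5}  (accept∈set)
'c' @ 3: {}  — dead — no transitions
rest 'acb' ignored (set empty)
end set {} — state 1 not in

Answer: REJECT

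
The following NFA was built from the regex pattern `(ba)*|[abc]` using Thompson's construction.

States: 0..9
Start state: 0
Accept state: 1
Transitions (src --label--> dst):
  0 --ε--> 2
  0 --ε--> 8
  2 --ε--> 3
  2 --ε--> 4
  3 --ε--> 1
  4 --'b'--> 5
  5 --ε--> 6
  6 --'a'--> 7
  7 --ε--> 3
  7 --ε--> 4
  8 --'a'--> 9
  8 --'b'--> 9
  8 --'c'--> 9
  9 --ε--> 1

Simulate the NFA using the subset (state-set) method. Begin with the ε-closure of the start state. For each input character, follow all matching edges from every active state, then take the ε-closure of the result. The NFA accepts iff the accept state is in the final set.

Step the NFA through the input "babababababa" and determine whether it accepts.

start: ε-closure({0}) = {0,1,2,3,4,8}
'b' @ 1: {1,5,6,9}  ✓accept
'a' @ 2: {1,3,4,7}  ✓accept
'b' @ 3: {5,6}
'a' @ 4: {1,3,4,7}  ✓accept
'b' @ 5: {5,6}
'a' @ 6: {1,3,4,7}  ✓accept
'b' @ 7: {5,6}
'a' @ 8: {1,3,4,7}  ✓accept
'b' @ 9: {5,6}
'a' @ 10: {1,3,4,7}  ✓accept
'b' @ 11: {5,6}
'a' @ 12: {1,3,4,7}  ✓accept
end set {1,3,4,7} — state 1 in

Answer: ACCEPT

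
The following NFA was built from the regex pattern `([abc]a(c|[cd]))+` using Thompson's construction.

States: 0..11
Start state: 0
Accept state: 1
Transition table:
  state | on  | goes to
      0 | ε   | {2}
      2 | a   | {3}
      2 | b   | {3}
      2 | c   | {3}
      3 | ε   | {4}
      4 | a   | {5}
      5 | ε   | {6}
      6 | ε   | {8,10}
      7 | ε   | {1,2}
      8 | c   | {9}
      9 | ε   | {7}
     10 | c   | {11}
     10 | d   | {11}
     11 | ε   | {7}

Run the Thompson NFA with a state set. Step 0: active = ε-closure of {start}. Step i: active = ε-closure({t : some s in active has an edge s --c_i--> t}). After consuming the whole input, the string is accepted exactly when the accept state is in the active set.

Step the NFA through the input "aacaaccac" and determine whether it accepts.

Answer: ACCEPT

Steps:
S₀ = ε-closure({0}) = {0,2}
'a' @ 1: {3,4}
'a' @ 2: {5,6,8,10}
'c' @ 3: {1,2,7,9,11}  ✓accept
'a' @ 4: {3,4}
'a' @ 5: {5,6,8,10}
'c' @ 6: {1,2,7,9,11}  ✓accept
'c' @ 7: {3,4}
'a' @ 8: {5,6,8,10}
'c' @ 9: {1,2,7,9,11}  ✓accept
end set {1,2,7,9,11} — state 1 in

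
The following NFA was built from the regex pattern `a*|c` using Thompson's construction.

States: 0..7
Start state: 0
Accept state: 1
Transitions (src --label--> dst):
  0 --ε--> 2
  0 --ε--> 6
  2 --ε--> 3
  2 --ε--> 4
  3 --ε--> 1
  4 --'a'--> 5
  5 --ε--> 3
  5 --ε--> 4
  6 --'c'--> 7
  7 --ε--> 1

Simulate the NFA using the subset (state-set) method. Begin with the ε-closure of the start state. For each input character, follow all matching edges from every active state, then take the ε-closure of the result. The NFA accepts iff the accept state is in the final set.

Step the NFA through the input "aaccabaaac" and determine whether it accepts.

initial (ε-close {0}): {0,1,2,3,4,6}
'a' @ 1: {1,3,4,5}  (accept∈set)
'a' @ 2: {1,3,4,5}  (accept∈set)
'c' @ 3: {}  — no active states
rest 'cabaaac' ignored (set empty)
end set {} — state 1 not in

Answer: REJECT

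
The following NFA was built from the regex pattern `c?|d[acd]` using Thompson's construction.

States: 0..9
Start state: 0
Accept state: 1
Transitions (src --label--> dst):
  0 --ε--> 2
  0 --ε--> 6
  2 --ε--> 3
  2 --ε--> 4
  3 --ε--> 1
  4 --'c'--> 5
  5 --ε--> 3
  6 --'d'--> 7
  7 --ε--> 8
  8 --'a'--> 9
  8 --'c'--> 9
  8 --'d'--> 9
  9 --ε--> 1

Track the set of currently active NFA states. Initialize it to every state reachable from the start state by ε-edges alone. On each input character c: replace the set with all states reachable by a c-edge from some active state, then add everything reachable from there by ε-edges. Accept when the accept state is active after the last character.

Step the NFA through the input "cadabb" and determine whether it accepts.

S₀ = ε-closure({0}) = {0,1,2,3,4,6}
'c' @ 1: {1,3,5}  [accepting]
'a' @ 2: {}  — state set empty
rest 'dabb' ignored (set empty)
end set {} — state 1 not in

Answer: REJECT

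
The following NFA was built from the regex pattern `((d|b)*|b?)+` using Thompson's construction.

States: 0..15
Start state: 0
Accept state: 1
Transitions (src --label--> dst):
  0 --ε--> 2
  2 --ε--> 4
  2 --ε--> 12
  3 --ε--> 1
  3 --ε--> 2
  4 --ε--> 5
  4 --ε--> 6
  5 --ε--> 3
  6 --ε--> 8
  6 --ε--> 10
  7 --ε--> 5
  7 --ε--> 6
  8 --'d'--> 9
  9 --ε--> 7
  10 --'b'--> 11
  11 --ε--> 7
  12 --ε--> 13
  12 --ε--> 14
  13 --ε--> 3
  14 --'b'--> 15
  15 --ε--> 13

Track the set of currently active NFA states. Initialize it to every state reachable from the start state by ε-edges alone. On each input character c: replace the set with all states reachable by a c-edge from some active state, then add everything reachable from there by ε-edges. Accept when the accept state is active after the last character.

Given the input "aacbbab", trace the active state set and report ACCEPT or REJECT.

Answer: REJECT

Derivation:
initial (ε-close {0}): {0,1,2,3,4,5,6,8,10,12,13,14}
'a' @ 1: {}  — dead — no transitions
rest 'acbbab' ignored (set empty)
final: {}; accept 1 not in set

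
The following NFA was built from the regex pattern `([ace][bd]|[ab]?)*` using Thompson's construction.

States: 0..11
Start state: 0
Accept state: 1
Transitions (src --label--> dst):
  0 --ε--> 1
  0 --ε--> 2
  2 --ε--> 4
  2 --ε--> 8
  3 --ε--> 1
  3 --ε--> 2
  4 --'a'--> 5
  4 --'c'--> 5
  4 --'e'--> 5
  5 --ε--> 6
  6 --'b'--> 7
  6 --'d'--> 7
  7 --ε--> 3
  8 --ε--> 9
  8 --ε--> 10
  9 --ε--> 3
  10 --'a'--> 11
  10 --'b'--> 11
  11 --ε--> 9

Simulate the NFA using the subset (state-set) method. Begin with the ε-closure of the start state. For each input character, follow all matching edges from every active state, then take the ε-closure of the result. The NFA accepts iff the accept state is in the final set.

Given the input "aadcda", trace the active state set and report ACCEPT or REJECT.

S₀ = ε-closure({0}) = {0,1,2,3,4,8,9,10}
'a' @ 1: {1,2,3,4,5,6,8,9,10,11}  [accepting]
'a' @ 2: {1,2,3,4,5,6,8,9,10,11}  [accepting]
'd' @ 3: {1,2,3,4,7,8,9,10}  [accepting]
'c' @ 4: {5,6}
'd' @ 5: {1,2,3,4,7,8,9,10}  [accepting]
'a' @ 6: {1,2,3,4,5,6,8,9,10,11}  [accepting]
after full input: {1,2,3,4,5,6,8,9,10,11}  (accept=1 in)

Answer: ACCEPT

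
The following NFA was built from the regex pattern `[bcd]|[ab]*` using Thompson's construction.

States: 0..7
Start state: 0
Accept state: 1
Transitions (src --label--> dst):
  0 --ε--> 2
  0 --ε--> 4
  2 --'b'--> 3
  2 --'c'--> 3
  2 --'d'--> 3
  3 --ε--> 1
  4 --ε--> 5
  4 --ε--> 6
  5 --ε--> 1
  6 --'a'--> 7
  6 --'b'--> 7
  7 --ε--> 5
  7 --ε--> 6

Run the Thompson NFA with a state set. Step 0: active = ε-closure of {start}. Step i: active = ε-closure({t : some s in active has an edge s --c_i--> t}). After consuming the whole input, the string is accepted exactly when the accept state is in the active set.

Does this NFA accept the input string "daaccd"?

Answer: REJECT

Derivation:
initial (ε-close {0}): {0,1,2,4,5,6}
'd' @ 1: {1,3}  ✓accept
'a' @ 2: {}  — no active states
rest 'accd' ignored (set empty)
final: {}; accept 1 not in set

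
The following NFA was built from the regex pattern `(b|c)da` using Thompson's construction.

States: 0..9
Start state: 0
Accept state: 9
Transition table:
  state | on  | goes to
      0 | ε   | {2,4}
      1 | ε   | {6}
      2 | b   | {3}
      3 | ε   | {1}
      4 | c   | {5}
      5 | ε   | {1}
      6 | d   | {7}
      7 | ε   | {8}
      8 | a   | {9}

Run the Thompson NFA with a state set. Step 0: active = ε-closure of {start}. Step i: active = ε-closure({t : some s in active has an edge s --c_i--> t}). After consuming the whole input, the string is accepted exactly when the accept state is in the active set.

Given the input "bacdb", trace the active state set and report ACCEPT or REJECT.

Answer: REJECT

Derivation:
initial (ε-close {0}): {0,2,4}
'b' @ 1: {1,3,6}
'a' @ 2: {}  — state set empty
rest 'cdb' ignored (set empty)
after full input: {}  (accept=9 not in)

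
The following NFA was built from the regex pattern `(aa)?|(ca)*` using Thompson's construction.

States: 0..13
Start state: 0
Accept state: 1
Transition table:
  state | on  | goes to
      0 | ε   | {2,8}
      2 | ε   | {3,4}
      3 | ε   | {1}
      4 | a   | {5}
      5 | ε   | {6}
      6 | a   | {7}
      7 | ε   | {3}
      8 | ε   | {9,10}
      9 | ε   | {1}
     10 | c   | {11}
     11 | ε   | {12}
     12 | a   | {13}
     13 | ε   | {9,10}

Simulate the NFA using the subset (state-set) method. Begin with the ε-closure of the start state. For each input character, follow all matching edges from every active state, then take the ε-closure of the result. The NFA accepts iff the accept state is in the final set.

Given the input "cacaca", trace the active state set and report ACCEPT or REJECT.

S₀ = ε-closure({0}) = {0,1,2,3,4,8,9,10}
'c' @ 1: {11,12}
'a' @ 2: {1,9,10,13}  [accepting]
'c' @ 3: {11,12}
'a' @ 4: {1,9,10,13}  [accepting]
'c' @ 5: {11,12}
'a' @ 6: {1,9,10,13}  [accepting]
final: {1,9,10,13}; accept 1 in set

Answer: ACCEPT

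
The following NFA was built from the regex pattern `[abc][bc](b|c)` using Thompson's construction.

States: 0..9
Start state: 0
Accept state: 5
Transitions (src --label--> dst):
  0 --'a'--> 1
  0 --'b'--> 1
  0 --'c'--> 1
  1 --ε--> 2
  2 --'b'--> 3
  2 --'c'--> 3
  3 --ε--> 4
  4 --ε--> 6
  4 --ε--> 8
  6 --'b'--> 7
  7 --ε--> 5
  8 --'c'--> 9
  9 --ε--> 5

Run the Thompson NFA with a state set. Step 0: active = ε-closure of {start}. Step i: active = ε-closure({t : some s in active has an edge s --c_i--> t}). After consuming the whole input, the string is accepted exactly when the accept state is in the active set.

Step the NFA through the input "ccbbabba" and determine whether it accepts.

Answer: REJECT

Steps:
S₀ = ε-closure({0}) = {0}
'c' @ 1: {1,2}
'c' @ 2: {3,4,6,8}
'b' @ 3: {5,7}  [accepting]
'b' @ 4: {}  — no active states
rest 'abba' ignored (set empty)
final: {}; accept 5 not in set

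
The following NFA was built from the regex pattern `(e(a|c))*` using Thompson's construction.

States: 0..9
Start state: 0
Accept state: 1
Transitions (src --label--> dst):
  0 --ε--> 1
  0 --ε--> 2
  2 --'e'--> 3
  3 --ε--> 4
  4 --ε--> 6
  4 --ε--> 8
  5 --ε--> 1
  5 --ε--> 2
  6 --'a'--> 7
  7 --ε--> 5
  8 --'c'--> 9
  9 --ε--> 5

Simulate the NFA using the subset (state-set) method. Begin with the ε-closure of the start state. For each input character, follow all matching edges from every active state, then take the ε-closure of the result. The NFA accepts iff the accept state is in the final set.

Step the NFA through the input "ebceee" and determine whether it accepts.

Answer: REJECT

Steps:
initial (ε-close {0}): {0,1,2}
'e' @ 1: {3,4,6,8}
'b' @ 2: {}  — no active states
rest 'ceee' ignored (set empty)
after full input: {}  (accept=1 not in)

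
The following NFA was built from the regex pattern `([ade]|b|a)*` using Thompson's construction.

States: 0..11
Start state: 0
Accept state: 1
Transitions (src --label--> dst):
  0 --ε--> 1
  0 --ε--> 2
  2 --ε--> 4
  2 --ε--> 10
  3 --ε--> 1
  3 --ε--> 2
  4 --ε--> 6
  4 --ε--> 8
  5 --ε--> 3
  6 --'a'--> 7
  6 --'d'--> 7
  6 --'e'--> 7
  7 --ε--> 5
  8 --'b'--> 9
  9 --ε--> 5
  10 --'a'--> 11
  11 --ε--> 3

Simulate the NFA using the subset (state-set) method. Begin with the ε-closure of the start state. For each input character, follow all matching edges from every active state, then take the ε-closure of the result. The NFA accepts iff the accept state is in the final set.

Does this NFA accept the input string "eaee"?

Answer: ACCEPT

Steps:
initial (ε-close {0}): {0,1,2,4,6,8,10}
'e' @ 1: {1,2,3,4,5,6,7,8,10}  (accept∈set)
'a' @ 2: {1,2,3,4,5,6,7,8,10,11}  (accept∈set)
'e' @ 3: {1,2,3,4,5,6,7,8,10}  (accept∈set)
'e' @ 4: {1,2,3,4,5,6,7,8,10}  (accept∈set)
end set {1,2,3,4,5,6,7,8,10} — state 1 in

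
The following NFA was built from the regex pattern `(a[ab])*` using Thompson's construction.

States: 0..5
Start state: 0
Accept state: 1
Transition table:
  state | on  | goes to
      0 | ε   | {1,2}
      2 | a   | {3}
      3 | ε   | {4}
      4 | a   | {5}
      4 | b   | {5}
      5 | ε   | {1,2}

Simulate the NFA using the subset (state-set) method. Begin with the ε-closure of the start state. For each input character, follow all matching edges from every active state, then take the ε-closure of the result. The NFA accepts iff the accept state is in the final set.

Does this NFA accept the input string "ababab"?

initial (ε-close {0}): {0,1,2}
'a' @ 1: {3,4}
'b' @ 2: {1,2,5}  [accepting]
'a' @ 3: {3,4}
'b' @ 4: {1,2,5}  [accepting]
'a' @ 5: {3,4}
'b' @ 6: {1,2,5}  [accepting]
final: {1,2,5}; accept 1 in set

Answer: ACCEPT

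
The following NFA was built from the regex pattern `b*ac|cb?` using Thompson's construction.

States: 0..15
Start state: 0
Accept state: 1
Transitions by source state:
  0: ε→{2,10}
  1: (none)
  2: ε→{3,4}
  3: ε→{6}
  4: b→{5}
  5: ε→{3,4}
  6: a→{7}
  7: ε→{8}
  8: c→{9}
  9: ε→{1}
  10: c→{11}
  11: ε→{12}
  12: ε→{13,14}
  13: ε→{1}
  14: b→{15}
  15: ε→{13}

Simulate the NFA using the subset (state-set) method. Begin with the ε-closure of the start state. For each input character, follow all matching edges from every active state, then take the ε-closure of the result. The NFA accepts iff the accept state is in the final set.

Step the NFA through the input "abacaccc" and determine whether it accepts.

S₀ = ε-closure({0}) = {0,2,3,4,6,10}
'a' @ 1: {7,8}
'b' @ 2: {}  — dead — no transitions
rest 'acaccc' ignored (set empty)
end set {} — state 1 not in

Answer: REJECT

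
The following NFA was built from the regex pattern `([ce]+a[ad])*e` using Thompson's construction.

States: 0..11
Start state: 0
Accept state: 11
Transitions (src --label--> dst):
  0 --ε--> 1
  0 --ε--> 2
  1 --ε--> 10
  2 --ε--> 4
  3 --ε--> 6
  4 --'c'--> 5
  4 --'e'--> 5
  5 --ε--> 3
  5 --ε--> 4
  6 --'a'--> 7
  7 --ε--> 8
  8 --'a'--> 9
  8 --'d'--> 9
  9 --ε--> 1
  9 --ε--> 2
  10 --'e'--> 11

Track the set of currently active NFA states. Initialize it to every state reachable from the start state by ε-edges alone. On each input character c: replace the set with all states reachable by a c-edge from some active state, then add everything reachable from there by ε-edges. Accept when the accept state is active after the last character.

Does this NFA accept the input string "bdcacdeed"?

start: ε-closure({0}) = {0,1,2,4,10}
'b' @ 1: {}  — state set empty
rest 'dcacdeed' ignored (set empty)
end set {} — state 11 not in

Answer: REJECT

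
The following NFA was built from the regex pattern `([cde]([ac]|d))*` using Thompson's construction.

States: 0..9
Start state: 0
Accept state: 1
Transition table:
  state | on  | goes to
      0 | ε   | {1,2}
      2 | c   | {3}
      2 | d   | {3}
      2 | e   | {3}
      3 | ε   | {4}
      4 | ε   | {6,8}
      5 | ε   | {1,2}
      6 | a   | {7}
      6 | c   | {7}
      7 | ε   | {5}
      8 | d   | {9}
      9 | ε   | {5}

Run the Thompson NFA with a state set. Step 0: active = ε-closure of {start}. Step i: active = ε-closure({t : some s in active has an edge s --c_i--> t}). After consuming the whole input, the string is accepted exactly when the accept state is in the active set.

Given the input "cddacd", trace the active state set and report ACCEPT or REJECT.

start: ε-closure({0}) = {0,1,2}
'c' @ 1: {3,4,6,8}
'd' @ 2: {1,2,5,9}  (accept∈set)
'd' @ 3: {3,4,6,8}
'a' @ 4: {1,2,5,7}  (accept∈set)
'c' @ 5: {3,4,6,8}
'd' @ 6: {1,2,5,9}  (accept∈set)
after full input: {1,2,5,9}  (accept=1 in)

Answer: ACCEPT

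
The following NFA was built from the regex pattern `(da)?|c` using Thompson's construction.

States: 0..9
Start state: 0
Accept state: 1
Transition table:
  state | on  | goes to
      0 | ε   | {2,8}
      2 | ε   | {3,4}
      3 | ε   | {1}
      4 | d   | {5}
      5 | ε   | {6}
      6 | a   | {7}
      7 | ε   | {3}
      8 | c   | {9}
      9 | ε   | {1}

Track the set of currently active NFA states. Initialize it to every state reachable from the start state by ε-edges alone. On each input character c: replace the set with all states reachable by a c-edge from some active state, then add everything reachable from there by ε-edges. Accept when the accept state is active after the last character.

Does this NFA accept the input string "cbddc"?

Answer: REJECT

Trace:
S₀ = ε-closure({0}) = {0,1,2,3,4,8}
'c' @ 1: {1,9}  ✓accept
'b' @ 2: {}  — state set empty
rest 'ddc' ignored (set empty)
final: {}; accept 1 not in set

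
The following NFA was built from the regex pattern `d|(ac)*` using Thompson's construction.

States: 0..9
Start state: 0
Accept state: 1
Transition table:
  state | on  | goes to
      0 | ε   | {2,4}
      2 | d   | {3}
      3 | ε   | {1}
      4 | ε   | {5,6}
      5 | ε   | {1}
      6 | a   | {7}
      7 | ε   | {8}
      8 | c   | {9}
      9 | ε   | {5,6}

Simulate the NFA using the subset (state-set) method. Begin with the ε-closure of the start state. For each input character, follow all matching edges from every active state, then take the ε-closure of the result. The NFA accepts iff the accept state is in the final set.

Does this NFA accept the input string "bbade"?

Answer: REJECT

Steps:
initial (ε-close {0}): {0,1,2,4,5,6}
'b' @ 1: {}  — dead — no transitions
rest 'bade' ignored (set empty)
final: {}; accept 1 not in set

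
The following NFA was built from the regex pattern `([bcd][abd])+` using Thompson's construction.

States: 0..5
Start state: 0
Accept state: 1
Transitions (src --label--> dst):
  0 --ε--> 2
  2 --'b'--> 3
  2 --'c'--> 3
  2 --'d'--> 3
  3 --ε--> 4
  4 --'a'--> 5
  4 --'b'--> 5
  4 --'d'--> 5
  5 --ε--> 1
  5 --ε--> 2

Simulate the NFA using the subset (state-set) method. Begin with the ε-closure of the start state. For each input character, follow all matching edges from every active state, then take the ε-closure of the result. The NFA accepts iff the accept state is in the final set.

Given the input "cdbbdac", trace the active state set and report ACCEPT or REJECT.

Answer: REJECT

Trace:
S₀ = ε-closure({0}) = {0,2}
'c' @ 1: {3,4}
'd' @ 2: {1,2,5}  [accepting]
'b' @ 3: {3,4}
'b' @ 4: {1,2,5}  [accepting]
'd' @ 5: {3,4}
'a' @ 6: {1,2,5}  [accepting]
'c' @ 7: {3,4}
final: {3,4}; accept 1 not in set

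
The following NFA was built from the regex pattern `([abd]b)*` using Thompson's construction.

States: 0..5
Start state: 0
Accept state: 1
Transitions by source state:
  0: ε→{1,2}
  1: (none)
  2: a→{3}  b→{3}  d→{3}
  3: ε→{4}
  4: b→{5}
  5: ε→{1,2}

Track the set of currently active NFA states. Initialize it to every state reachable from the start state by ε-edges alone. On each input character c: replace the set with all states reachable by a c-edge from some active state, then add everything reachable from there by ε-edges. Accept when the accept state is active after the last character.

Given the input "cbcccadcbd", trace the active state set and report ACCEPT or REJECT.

Answer: REJECT

Trace:
initial (ε-close {0}): {0,1,2}
'c' @ 1: {}  — state set empty
rest 'bcccadcbd' ignored (set empty)
final: {}; accept 1 not in set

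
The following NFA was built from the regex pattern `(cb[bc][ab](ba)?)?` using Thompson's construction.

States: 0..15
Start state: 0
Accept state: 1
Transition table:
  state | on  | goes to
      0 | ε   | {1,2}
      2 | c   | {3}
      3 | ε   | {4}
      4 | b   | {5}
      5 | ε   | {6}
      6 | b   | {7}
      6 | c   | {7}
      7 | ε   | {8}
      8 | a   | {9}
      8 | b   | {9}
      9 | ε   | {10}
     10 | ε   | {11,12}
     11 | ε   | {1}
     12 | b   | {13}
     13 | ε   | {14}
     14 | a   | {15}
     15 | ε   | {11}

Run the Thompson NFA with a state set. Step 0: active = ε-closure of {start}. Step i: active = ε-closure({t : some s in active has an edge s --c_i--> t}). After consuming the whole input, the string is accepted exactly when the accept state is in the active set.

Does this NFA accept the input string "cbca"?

Answer: ACCEPT

Trace:
start: ε-closure({0}) = {0,1,2}
'c' @ 1: {3,4}
'b' @ 2: {5,6}
'c' @ 3: {7,8}
'a' @ 4: {1,9,10,11,12}  ✓accept
final: {1,9,10,11,12}; accept 1 in set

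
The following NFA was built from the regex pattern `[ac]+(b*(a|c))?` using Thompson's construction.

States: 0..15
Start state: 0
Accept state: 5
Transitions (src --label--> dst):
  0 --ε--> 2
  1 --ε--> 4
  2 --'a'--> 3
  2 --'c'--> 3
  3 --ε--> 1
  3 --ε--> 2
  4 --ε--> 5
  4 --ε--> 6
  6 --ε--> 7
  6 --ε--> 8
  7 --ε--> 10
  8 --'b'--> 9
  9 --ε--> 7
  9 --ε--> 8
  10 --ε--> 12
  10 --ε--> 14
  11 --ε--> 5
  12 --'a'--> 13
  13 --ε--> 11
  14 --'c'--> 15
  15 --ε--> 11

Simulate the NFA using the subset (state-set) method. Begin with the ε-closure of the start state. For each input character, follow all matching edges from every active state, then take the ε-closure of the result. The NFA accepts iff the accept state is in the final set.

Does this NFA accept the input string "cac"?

initial (ε-close {0}): {0,2}
'c' @ 1: {1,2,3,4,5,6,7,8,10,12,14}  (accept∈set)
'a' @ 2: {1,2,3,4,5,6,7,8,10,11,12,13,14}  (accept∈set)
'c' @ 3: {1,2,3,4,5,6,7,8,10,11,12,14,15}  (accept∈set)
final: {1,2,3,4,5,6,7,8,10,11,12,14,15}; accept 5 in set

Answer: ACCEPT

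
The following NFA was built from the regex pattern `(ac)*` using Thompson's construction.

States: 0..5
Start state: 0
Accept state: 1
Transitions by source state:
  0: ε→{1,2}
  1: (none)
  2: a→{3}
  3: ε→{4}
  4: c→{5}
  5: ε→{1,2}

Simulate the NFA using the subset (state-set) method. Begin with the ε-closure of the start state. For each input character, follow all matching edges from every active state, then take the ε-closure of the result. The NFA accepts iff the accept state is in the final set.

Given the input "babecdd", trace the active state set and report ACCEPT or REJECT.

start: ε-closure({0}) = {0,1,2}
'b' @ 1: {}  — state set empty
rest 'abecdd' ignored (set empty)
final: {}; accept 1 not in set

Answer: REJECT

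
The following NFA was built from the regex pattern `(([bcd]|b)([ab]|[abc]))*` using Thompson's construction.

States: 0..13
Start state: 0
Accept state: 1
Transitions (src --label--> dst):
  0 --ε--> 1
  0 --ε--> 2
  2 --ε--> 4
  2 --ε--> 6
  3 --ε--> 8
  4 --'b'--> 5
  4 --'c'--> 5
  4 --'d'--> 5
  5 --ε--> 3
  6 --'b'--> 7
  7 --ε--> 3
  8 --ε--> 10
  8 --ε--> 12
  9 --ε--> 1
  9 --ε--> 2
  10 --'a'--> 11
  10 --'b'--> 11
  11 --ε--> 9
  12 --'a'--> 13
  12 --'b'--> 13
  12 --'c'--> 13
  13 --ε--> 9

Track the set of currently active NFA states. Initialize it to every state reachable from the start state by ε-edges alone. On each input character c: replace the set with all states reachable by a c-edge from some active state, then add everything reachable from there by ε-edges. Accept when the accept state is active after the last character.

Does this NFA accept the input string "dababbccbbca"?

start: ε-closure({0}) = {0,1,2,4,6}
'd' @ 1: {3,5,8,10,12}
'a' @ 2: {1,2,4,6,9,11,13}  (accept∈set)
'b' @ 3: {3,5,7,8,10,12}
'a' @ 4: {1,2,4,6,9,11,13}  (accept∈set)
'b' @ 5: {3,5,7,8,10,12}
'b' @ 6: {1,2,4,6,9,11,13}  (accept∈set)
'c' @ 7: {3,5,8,10,12}
'c' @ 8: {1,2,4,6,9,13}  (accept∈set)
'b' @ 9: {3,5,7,8,10,12}
'b' @ 10: {1,2,4,6,9,11,13}  (accept∈set)
'c' @ 11: {3,5,8,10,12}
'a' @ 12: {1,2,4,6,9,11,13}  (accept∈set)
after full input: {1,2,4,6,9,11,13}  (accept=1 in)

Answer: ACCEPT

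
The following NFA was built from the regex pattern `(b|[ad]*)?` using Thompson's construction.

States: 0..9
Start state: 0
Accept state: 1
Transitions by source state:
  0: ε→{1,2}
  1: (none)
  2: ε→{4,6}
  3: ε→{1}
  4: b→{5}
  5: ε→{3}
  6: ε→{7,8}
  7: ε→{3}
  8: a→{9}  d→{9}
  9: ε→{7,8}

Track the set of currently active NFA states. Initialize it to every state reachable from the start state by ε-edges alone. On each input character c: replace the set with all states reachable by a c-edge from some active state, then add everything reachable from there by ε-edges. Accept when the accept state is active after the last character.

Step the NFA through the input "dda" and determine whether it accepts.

initial (ε-close {0}): {0,1,2,3,4,6,7,8}
'd' @ 1: {1,3,7,8,9}  ✓accept
'd' @ 2: {1,3,7,8,9}  ✓accept
'a' @ 3: {1,3,7,8,9}  ✓accept
final: {1,3,7,8,9}; accept 1 in set

Answer: ACCEPT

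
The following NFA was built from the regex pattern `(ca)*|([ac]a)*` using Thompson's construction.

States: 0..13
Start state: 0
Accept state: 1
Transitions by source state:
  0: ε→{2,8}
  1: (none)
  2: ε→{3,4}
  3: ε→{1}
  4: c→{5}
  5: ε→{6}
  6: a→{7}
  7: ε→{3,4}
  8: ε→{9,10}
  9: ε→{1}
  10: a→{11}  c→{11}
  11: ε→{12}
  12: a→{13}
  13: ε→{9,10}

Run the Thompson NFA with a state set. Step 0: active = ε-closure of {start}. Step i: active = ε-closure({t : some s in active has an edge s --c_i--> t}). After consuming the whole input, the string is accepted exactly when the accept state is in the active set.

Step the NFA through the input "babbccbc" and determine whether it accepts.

S₀ = ε-closure({0}) = {0,1,2,3,4,8,9,10}
'b' @ 1: {}  — dead — no transitions
rest 'abbccbc' ignored (set empty)
final: {}; accept 1 not in set

Answer: REJECT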